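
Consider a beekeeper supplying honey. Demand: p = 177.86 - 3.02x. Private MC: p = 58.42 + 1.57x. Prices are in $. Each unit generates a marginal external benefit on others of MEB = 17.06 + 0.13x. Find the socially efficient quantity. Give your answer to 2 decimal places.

x* = 30.61

Social marginal cost = private MC − MEB = 41.36 + 1.44x.
Set SMC = demand: 41.36 + 1.44x = 177.86 - 3.02x → x* = 30.6054.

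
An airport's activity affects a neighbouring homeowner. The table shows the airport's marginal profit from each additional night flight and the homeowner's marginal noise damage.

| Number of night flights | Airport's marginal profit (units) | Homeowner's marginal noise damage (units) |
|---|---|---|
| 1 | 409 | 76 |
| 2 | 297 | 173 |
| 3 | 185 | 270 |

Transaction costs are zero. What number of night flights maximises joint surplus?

2

Bargaining reaches the level where marginal profit last exceeds marginal noise damage.
That holds through level 2 (297 ≥ 173) but not at 3 (185 < 270).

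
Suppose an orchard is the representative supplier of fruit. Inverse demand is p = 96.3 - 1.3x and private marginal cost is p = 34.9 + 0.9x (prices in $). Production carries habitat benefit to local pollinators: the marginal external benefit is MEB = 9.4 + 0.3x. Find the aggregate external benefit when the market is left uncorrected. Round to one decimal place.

$379.2

Market equilibrium (private): 34.9 + 0.9x = 96.3 - 1.3x → x_m = 27.9091.
Total external benefit = ∫₀^{x_m} (9.4 + 0.3x) dx = 9.4×27.9091 + ½×0.3×27.9091² = 379.1832.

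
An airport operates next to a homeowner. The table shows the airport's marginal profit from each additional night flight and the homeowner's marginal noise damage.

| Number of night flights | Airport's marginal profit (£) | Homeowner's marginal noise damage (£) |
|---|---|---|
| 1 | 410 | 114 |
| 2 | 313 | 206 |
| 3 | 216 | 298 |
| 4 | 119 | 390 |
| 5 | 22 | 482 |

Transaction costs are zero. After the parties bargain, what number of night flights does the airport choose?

2

Bargaining reaches the level where marginal profit last exceeds marginal noise damage.
That holds through level 2 (313 ≥ 206) but not at 3 (216 < 298).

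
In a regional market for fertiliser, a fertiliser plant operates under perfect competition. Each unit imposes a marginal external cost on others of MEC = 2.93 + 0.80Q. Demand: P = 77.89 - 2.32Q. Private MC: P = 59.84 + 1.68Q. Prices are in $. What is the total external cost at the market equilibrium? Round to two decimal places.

Market equilibrium (private): 59.84 + 1.68Q = 77.89 - 2.32Q → Q_m = 4.5125.
Total external cost = ∫₀^{Q_m} (2.93 + 0.80Q) dQ = 2.93×4.5125 + ½×0.80×4.5125² = 21.3667.

$21.37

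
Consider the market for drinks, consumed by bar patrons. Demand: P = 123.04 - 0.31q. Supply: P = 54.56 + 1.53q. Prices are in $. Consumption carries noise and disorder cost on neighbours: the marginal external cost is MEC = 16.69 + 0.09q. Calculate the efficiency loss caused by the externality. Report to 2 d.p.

DWL = $104.04

Market equilibrium (private): 54.56 + 1.53q = 123.04 - 0.31q → q_m = 37.2174.
Social marginal benefit = demand − MEC = 106.35 - 0.40q.
Set SMB = MC: 106.35 - 0.40q = 54.56 + 1.53q → q* = 26.8342.
Between q* and q_m the wedge MC − SMB runs linearly from 0 to MEC(q_m), so the loss is a triangle.
DWL = ½ × 10.3832 × 20.0396 = 104.0376.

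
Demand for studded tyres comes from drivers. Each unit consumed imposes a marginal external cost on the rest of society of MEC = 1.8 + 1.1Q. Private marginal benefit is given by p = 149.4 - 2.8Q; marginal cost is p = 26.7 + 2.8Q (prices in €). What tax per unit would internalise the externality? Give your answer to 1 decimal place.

tax = €21.6 per unit

Social marginal benefit = demand − MEC = 147.6 - 3.9Q.
Set SMB = MC: 147.6 - 3.9Q = 26.7 + 2.8Q → Q* = 18.0448.
The Pigouvian tax equals MEC at Q*: 1.8 + 1.1×18.0448 = 21.6493.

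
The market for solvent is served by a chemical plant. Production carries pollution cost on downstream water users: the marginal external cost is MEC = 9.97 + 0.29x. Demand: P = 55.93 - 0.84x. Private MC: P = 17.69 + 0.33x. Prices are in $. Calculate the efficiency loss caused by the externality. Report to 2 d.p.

Market equilibrium (private): 17.69 + 0.33x = 55.93 - 0.84x → x_m = 32.6838.
Social marginal cost = private MC + MEC = 27.66 + 0.62x.
Set SMC = demand: 27.66 + 0.62x = 55.93 - 0.84x → x* = 19.3630.
Between x* and x_m the wedge SMC − demand runs linearly from 0 to MEC(x_m), so the loss is a triangle.
DWL = ½ × 13.3208 × 19.4483 = 129.5335.

DWL = $129.53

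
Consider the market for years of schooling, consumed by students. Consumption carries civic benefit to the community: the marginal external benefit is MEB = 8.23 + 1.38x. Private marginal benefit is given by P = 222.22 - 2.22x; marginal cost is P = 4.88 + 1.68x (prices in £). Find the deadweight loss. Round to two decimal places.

Market equilibrium (private): 4.88 + 1.68x = 222.22 - 2.22x → x_m = 55.7282.
Social marginal benefit = demand + MEB = 230.45 - 0.84x.
Set SMB = MC: 230.45 - 0.84x = 4.88 + 1.68x → x* = 89.5119.
The loss is the area between SMB and MC from x* to x_m; with linear curves that's a triangle of height MEB(x_m).
DWL = ½ × 33.7837 × 85.1349 = 1438.0860.

DWL = £1438.09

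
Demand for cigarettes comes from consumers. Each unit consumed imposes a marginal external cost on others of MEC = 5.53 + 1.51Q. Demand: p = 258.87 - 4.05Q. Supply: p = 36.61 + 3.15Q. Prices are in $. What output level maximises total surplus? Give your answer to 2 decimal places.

Social marginal benefit = demand − MEC = 253.34 - 5.56Q.
Set SMB = MC: 253.34 - 5.56Q = 36.61 + 3.15Q → Q* = 24.8829.

Q* = 24.88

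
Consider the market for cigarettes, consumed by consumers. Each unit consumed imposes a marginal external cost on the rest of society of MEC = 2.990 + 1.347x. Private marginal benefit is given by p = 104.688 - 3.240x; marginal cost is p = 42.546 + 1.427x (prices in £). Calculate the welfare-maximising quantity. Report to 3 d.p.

x* = 9.836

Social marginal benefit = demand − MEC = 101.698 - 4.587x.
Set SMB = MC: 101.698 - 4.587x = 42.546 + 1.427x → x* = 9.8357.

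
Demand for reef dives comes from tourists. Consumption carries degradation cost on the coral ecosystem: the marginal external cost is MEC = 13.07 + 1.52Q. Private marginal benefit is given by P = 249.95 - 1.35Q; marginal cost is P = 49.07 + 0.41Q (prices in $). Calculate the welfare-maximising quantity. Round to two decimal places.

Social marginal benefit = demand − MEC = 236.88 - 2.87Q.
Set SMB = MC: 236.88 - 2.87Q = 49.07 + 0.41Q → Q* = 57.2591.

Q* = 57.26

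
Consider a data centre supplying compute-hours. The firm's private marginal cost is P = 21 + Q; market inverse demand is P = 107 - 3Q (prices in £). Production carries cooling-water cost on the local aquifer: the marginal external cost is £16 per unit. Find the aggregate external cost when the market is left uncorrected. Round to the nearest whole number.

£344

Market equilibrium (private): 21 + Q = 107 - 3Q → Q_m = 21.5000.
Total external cost = MEC × Q_m = 16 × 21.5000 = 344.0000.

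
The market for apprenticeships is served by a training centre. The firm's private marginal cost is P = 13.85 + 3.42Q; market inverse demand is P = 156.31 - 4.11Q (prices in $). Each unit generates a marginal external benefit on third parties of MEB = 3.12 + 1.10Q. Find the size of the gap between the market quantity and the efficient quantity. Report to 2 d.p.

Market equilibrium (private): 13.85 + 3.42Q = 156.31 - 4.11Q → Q_m = 18.9190.
Social marginal cost = private MC − MEB = 10.73 + 2.32Q.
Set SMC = demand: 10.73 + 2.32Q = 156.31 - 4.11Q → Q* = 22.6407.
Gap = |18.9190 − 22.6407| = 3.7217.

3.72 units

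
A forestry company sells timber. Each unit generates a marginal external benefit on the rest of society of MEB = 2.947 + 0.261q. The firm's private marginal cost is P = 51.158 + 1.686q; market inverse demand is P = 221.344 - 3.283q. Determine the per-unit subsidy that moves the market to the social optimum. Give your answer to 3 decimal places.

Social marginal cost = private MC − MEB = 48.211 + 1.425q.
Set SMC = demand: 48.211 + 1.425q = 221.344 - 3.283q → q* = 36.7742.
The Pigouvian subsidy equals MEB at q*: 2.947 + 0.261×36.7742 = 12.5451.

subsidy = 12.545 per unit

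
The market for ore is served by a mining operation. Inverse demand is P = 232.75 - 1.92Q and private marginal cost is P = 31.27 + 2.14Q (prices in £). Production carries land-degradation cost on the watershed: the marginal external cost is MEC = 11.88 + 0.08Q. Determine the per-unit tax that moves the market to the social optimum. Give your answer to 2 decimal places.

Social marginal cost = private MC + MEC = 43.15 + 2.22Q.
Set SMC = demand: 43.15 + 2.22Q = 232.75 - 1.92Q → Q* = 45.7971.
The Pigouvian tax equals MEC at Q*: 11.88 + 0.08×45.7971 = 15.5438.

tax = £15.54 per unit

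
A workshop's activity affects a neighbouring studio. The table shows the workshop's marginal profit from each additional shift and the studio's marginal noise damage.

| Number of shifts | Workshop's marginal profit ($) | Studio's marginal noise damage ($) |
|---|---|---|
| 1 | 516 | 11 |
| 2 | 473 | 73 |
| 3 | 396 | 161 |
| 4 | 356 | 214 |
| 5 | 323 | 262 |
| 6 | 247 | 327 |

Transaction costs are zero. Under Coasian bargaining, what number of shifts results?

Bargaining reaches the level where marginal profit last exceeds marginal noise damage.
That holds through level 5 (323 ≥ 262) but not at 6 (247 < 327).

5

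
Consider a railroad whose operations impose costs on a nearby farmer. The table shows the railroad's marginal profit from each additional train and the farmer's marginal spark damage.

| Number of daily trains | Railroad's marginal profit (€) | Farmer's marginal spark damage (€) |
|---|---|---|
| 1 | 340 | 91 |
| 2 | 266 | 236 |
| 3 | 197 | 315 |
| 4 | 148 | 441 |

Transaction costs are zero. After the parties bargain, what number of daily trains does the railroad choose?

2

Bargaining reaches the level where marginal profit last exceeds marginal spark damage.
That holds through level 2 (266 ≥ 236) but not at 3 (197 < 315).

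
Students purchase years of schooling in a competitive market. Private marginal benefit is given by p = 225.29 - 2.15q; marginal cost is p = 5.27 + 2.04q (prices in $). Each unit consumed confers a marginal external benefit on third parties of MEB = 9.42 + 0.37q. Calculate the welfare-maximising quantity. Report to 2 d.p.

Social marginal benefit = demand + MEB = 234.71 - 1.78q.
Set SMB = MC: 234.71 - 1.78q = 5.27 + 2.04q → q* = 60.0628.

q* = 60.06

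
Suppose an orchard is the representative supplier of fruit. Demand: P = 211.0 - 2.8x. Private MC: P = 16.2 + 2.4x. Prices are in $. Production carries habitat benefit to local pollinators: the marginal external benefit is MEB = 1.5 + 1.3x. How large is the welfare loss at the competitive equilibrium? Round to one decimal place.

Market equilibrium (private): 16.2 + 2.4x = 211.0 - 2.8x → x_m = 37.4615.
Social marginal cost = private MC − MEB = 14.7 + 1.1x.
Set SMC = demand: 14.7 + 1.1x = 211.0 - 2.8x → x* = 50.3333.
Height of the DWL triangle at x_m is demand(x_m) − SMC(x_m) = MEB(x_m) = 50.2000.
DWL = ½ × 12.8718 × 50.2000 = 323.0822.

DWL = $323.1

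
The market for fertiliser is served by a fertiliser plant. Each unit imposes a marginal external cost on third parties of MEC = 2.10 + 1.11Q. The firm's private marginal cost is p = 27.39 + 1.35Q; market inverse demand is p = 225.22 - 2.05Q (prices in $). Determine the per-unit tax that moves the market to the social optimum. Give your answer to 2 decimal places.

Social marginal cost = private MC + MEC = 29.49 + 2.46Q.
Set SMC = demand: 29.49 + 2.46Q = 225.22 - 2.05Q → Q* = 43.3991.
The Pigouvian tax equals MEC at Q*: 2.10 + 1.11×43.3991 = 50.2730.

tax = $50.27 per unit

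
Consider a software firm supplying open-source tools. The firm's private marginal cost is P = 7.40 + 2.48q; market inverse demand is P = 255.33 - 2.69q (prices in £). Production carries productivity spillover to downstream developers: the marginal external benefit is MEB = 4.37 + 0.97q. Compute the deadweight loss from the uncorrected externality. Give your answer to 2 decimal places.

Market equilibrium (private): 7.40 + 2.48q = 255.33 - 2.69q → q_m = 47.9555.
Social marginal cost = private MC − MEB = 3.03 + 1.51q.
Set SMC = demand: 3.03 + 1.51q = 255.33 - 2.69q → q* = 60.0714.
Between q* and q_m the wedge demand − SMC runs linearly from 0 to MEB(q_m), so the loss is a triangle.
DWL = ½ × 12.1159 × 50.8868 = 308.2697.

DWL = £308.27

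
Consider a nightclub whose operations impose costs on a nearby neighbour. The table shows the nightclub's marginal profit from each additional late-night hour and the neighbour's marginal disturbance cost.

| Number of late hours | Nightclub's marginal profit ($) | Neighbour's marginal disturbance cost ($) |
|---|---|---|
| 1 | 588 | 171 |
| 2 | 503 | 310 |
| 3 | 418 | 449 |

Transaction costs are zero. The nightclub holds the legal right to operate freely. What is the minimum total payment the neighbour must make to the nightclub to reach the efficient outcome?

$418

Left alone the nightclub would choose level 3 (marginal profit stays positive).
Efficient level: k* = 2 (marginal profit ≥ marginal disturbance cost through 2).
The neighbour must at least cover the nightclub's forgone profit from cutting 3→2: 418 = 418.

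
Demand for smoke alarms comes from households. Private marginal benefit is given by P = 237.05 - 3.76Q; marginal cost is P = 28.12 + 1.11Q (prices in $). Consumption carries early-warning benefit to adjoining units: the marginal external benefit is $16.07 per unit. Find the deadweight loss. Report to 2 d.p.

Market equilibrium (private): 28.12 + 1.11Q = 237.05 - 3.76Q → Q_m = 42.9014.
Social marginal benefit = demand + MEB = 253.12 - 3.76Q.
Set SMB = MC: 253.12 - 3.76Q = 28.12 + 1.11Q → Q* = 46.2012.
The loss is the area between SMB and MC from Q* to Q_m; with linear curves that's a triangle of height MEB(Q_m).
DWL = ½ × 3.2998 × 16.0700 = 26.5139.

DWL = $26.51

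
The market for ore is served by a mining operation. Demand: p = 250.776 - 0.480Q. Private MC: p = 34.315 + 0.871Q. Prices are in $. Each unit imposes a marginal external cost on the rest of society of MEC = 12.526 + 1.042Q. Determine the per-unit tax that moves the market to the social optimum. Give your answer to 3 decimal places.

Social marginal cost = private MC + MEC = 46.841 + 1.913Q.
Set SMC = demand: 46.841 + 1.913Q = 250.776 - 0.480Q → Q* = 85.2215.
The Pigouvian tax equals MEC at Q*: 12.526 + 1.042×85.2215 = 101.3268.

tax = $101.327 per unit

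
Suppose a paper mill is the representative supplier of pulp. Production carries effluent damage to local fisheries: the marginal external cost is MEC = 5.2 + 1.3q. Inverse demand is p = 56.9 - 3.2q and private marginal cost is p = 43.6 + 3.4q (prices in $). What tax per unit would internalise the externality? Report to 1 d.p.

tax = $6.5 per unit

Social marginal cost = private MC + MEC = 48.8 + 4.7q.
Set SMC = demand: 48.8 + 4.7q = 56.9 - 3.2q → q* = 1.0253.
The Pigouvian tax equals MEC at q*: 5.2 + 1.3×1.0253 = 6.5329.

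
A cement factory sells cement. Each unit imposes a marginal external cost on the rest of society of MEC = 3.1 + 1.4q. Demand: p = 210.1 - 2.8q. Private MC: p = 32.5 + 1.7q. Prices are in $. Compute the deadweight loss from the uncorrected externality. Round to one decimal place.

Market equilibrium (private): 32.5 + 1.7q = 210.1 - 2.8q → q_m = 39.4667.
Social marginal cost = private MC + MEC = 35.6 + 3.1q.
Set SMC = demand: 35.6 + 3.1q = 210.1 - 2.8q → q* = 29.5763.
Between q* and q_m the wedge SMC − demand runs linearly from 0 to MEC(q_m), so the loss is a triangle.
DWL = ½ × 9.8904 × 58.3533 = 288.5687.

DWL = $288.6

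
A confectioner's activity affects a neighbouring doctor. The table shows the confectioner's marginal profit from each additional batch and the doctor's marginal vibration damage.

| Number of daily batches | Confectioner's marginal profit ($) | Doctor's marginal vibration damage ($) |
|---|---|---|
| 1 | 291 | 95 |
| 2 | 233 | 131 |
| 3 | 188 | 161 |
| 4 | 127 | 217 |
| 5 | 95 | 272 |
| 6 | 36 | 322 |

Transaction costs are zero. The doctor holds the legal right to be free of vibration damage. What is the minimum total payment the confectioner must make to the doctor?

Efficient level: marginal profit ≥ marginal vibration damage through level 3, so k* = 3.
With the doctor holding the right, the confectioner must at least compensate total damage at k*: 95 + 131 + 161 = 387.

$387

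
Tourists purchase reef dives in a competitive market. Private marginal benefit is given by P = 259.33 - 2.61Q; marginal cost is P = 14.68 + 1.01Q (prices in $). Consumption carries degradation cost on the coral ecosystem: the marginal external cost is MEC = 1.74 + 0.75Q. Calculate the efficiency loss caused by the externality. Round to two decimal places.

Market equilibrium (private): 14.68 + 1.01Q = 259.33 - 2.61Q → Q_m = 67.5829.
Social marginal benefit = demand − MEC = 257.59 - 3.36Q.
Set SMB = MC: 257.59 - 3.36Q = 14.68 + 1.01Q → Q* = 55.5858.
The welfare-loss triangle has base |Q_m − Q*| and height MEC(Q_m) (the vertical gap between SMB and MC is zero at Q* and MEC at Q_m).
DWL = ½ × 11.9971 × 52.4272 = 314.4872.

DWL = $314.49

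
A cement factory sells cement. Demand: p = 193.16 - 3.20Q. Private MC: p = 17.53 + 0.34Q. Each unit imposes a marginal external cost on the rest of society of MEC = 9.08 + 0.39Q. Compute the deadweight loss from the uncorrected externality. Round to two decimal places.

Market equilibrium (private): 17.53 + 0.34Q = 193.16 - 3.20Q → Q_m = 49.6130.
Social marginal cost = private MC + MEC = 26.61 + 0.73Q.
Set SMC = demand: 26.61 + 0.73Q = 193.16 - 3.20Q → Q* = 42.3791.
Height of the DWL triangle at Q_m is SMC(Q_m) − demand(Q_m) = MEC(Q_m) = 28.4291.
DWL = ½ × 7.2339 × 28.4291 = 102.8266.

DWL = 102.83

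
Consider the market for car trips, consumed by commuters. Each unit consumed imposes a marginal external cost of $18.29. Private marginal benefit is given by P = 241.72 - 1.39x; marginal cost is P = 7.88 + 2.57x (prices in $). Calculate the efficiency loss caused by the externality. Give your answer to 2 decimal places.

Market equilibrium (private): 7.88 + 2.57x = 241.72 - 1.39x → x_m = 59.0505.
Social marginal benefit = demand − MEC = 223.43 - 1.39x.
Set SMB = MC: 223.43 - 1.39x = 7.88 + 2.57x → x* = 54.4318.
The welfare-loss triangle has base |x_m − x*| and height MEC(x_m) (the vertical gap between SMB and MC is zero at x* and MEC at x_m).
DWL = ½ × 4.6187 × 18.2900 = 42.2380.

DWL = $42.24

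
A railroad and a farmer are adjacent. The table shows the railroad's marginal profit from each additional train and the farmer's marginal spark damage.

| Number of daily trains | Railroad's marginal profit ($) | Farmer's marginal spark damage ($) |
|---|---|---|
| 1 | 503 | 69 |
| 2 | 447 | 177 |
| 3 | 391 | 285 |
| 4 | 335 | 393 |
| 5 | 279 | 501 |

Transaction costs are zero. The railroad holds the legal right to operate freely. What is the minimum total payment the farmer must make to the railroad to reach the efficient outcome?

Left alone the railroad would choose level 5 (marginal profit stays positive).
Efficient level: k* = 3 (marginal profit ≥ marginal spark damage through 3).
The farmer must at least cover the railroad's forgone profit from cutting 5→3: 335 + 279 = 614.

$614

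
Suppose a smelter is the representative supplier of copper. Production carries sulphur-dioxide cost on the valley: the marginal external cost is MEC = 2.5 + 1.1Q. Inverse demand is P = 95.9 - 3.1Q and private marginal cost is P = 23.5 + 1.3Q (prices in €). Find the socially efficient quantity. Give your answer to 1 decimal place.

Q* = 12.7

Social marginal cost = private MC + MEC = 26.0 + 2.4Q.
Set SMC = demand: 26.0 + 2.4Q = 95.9 - 3.1Q → Q* = 12.7091.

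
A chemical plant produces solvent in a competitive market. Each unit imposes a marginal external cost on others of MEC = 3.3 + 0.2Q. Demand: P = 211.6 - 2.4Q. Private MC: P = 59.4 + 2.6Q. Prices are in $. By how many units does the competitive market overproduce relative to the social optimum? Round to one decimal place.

Market equilibrium (private): 59.4 + 2.6Q = 211.6 - 2.4Q → Q_m = 30.4400.
Social marginal cost = private MC + MEC = 62.7 + 2.8Q.
Set SMC = demand: 62.7 + 2.8Q = 211.6 - 2.4Q → Q* = 28.6346.
Gap = |30.4400 − 28.6346| = 1.8054.

1.8 units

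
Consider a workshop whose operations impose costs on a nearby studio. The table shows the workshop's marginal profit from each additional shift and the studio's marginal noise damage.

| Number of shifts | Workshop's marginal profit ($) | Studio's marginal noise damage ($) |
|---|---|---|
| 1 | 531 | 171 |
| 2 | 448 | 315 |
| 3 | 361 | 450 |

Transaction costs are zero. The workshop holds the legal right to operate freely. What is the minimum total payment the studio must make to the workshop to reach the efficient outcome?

$361

Left alone the workshop would choose level 3 (marginal profit stays positive).
Efficient level: k* = 2 (marginal profit ≥ marginal noise damage through 2).
The studio must at least cover the workshop's forgone profit from cutting 3→2: 361 = 361.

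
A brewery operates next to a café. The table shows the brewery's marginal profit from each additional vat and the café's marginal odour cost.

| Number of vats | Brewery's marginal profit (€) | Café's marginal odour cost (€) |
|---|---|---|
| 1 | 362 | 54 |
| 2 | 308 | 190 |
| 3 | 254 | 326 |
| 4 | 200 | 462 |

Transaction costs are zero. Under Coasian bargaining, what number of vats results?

Bargaining reaches the level where marginal profit last exceeds marginal odour cost.
That holds through level 2 (308 ≥ 190) but not at 3 (254 < 326).

2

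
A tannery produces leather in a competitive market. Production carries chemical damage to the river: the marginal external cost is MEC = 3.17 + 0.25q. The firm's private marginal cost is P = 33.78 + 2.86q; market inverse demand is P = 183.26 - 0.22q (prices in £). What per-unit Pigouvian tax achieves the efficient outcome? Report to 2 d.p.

tax = £14.15 per unit

Social marginal cost = private MC + MEC = 36.95 + 3.11q.
Set SMC = demand: 36.95 + 3.11q = 183.26 - 0.22q → q* = 43.9369.
The Pigouvian tax equals MEC at q*: 3.17 + 0.25×43.9369 = 14.1542.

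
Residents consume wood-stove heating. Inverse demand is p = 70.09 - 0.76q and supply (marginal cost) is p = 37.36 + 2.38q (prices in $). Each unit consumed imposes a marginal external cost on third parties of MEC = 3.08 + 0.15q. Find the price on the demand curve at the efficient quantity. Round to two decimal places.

P = $63.24

Social marginal benefit = demand − MEC = 67.01 - 0.91q.
Set SMB = MC: 67.01 - 0.91q = 37.36 + 2.38q → q* = 9.0122.
Consumer price on the demand curve at q*: 70.09 − 0.76×9.0122 = 63.2407.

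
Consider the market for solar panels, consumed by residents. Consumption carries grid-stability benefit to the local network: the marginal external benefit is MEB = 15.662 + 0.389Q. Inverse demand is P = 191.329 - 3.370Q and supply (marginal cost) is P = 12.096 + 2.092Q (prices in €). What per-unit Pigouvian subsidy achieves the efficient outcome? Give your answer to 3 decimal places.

Social marginal benefit = demand + MEB = 206.991 - 2.981Q.
Set SMB = MC: 206.991 - 2.981Q = 12.096 + 2.092Q → Q* = 38.4181.
The Pigouvian subsidy equals MEB at Q*: 15.662 + 0.389×38.4181 = 30.6066.

subsidy = €30.607 per unit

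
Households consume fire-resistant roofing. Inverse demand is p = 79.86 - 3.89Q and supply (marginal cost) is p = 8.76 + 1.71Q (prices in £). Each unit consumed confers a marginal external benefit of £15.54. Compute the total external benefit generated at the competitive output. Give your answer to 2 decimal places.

£197.30

Market equilibrium (private): 8.76 + 1.71Q = 79.86 - 3.89Q → Q_m = 12.6964.
Total external benefit = MEB × Q_m = 15.54 × 12.6964 = 197.3021.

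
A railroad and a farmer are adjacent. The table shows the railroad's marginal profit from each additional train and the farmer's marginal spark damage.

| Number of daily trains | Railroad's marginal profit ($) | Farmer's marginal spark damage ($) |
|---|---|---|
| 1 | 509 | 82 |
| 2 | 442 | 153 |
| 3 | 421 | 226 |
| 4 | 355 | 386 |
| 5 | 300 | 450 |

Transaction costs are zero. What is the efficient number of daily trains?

3

Bargaining reaches the level where marginal profit last exceeds marginal spark damage.
That holds through level 3 (421 ≥ 226) but not at 4 (355 < 386).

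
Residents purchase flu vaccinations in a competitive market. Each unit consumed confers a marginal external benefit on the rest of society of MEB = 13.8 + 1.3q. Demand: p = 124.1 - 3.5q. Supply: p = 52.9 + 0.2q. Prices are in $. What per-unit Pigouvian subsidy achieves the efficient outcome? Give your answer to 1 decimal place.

Social marginal benefit = demand + MEB = 137.9 - 2.2q.
Set SMB = MC: 137.9 - 2.2q = 52.9 + 0.2q → q* = 35.4167.
The Pigouvian subsidy equals MEB at q*: 13.8 + 1.3×35.4167 = 59.8417.

subsidy = $59.8 per unit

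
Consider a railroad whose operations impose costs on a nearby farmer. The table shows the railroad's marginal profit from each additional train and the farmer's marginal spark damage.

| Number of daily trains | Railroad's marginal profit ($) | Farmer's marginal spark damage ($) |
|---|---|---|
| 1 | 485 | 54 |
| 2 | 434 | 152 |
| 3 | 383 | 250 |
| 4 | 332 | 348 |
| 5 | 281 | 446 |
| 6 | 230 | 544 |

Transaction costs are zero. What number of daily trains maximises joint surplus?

3

Bargaining reaches the level where marginal profit last exceeds marginal spark damage.
That holds through level 3 (383 ≥ 250) but not at 4 (332 < 348).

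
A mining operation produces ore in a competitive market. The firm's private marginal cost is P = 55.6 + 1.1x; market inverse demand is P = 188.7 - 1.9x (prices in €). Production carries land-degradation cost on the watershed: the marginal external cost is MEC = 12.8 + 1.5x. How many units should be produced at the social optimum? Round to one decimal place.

Social marginal cost = private MC + MEC = 68.4 + 2.6x.
Set SMC = demand: 68.4 + 2.6x = 188.7 - 1.9x → x* = 26.7333.

x* = 26.7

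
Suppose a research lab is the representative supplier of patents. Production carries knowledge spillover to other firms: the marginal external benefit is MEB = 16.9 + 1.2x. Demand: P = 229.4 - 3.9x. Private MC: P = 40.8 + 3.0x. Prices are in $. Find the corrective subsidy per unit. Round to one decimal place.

Social marginal cost = private MC − MEB = 23.9 + 1.8x.
Set SMC = demand: 23.9 + 1.8x = 229.4 - 3.9x → x* = 36.0526.
The Pigouvian subsidy equals MEB at x*: 16.9 + 1.2×36.0526 = 60.1631.

subsidy = $60.2 per unit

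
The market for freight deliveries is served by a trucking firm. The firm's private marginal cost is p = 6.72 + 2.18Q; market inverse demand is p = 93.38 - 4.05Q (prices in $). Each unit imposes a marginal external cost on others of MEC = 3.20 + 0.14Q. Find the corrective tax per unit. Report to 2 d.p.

tax = $5.03 per unit

Social marginal cost = private MC + MEC = 9.92 + 2.32Q.
Set SMC = demand: 9.92 + 2.32Q = 93.38 - 4.05Q → Q* = 13.1020.
The Pigouvian tax equals MEC at Q*: 3.20 + 0.14×13.1020 = 5.0343.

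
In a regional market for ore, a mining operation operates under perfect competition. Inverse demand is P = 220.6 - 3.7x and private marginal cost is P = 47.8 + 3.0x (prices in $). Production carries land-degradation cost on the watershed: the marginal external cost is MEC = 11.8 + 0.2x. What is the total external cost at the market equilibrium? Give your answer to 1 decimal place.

Market equilibrium (private): 47.8 + 3.0x = 220.6 - 3.7x → x_m = 25.7910.
Total external cost = ∫₀^{x_m} (11.8 + 0.2x) dx = 11.8×25.7910 + ½×0.2×25.7910² = 370.8514.

$370.9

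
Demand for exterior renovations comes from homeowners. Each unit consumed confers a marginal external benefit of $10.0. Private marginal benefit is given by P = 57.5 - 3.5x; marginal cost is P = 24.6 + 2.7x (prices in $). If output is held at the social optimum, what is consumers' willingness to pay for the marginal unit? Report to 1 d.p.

P = $33.3

Social marginal benefit = demand + MEB = 67.5 - 3.5x.
Set SMB = MC: 67.5 - 3.5x = 24.6 + 2.7x → x* = 6.9194.
Consumer price on the demand curve at x*: 57.5 − 3.5×6.9194 = 33.2821.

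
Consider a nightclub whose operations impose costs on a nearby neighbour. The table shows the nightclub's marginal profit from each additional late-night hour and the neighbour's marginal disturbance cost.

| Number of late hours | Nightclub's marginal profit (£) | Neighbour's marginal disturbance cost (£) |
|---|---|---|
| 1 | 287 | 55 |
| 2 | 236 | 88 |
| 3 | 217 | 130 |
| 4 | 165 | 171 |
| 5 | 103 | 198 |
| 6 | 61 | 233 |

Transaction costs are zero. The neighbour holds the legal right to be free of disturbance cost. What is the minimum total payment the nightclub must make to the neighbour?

Efficient level: marginal profit ≥ marginal disturbance cost through level 3, so k* = 3.
With the neighbour holding the right, the nightclub must at least compensate total damage at k*: 55 + 88 + 130 = 273.

£273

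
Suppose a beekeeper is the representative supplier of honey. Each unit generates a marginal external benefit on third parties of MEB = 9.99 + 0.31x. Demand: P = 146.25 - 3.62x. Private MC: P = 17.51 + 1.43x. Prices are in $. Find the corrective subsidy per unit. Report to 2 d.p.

Social marginal cost = private MC − MEB = 7.52 + 1.12x.
Set SMC = demand: 7.52 + 1.12x = 146.25 - 3.62x → x* = 29.2679.
The Pigouvian subsidy equals MEB at x*: 9.99 + 0.31×29.2679 = 19.0630.

subsidy = $19.06 per unit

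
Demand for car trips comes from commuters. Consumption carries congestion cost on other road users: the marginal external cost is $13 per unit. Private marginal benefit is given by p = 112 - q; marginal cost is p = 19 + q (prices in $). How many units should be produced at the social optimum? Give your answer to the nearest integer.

Social marginal benefit = demand − MEC = 99 - q.
Set SMB = MC: 99 - q = 19 + q → q* = 40.0000.

q* = 40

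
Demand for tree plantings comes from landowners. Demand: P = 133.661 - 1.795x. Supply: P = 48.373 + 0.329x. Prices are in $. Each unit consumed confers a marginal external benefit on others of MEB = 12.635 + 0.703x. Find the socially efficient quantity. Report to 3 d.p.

x* = 68.911

Social marginal benefit = demand + MEB = 146.296 - 1.092x.
Set SMB = MC: 146.296 - 1.092x = 48.373 + 0.329x → x* = 68.9113.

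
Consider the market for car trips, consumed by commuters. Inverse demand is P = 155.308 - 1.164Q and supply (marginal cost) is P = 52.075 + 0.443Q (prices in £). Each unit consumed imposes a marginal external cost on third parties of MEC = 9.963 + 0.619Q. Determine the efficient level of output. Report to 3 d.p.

Q* = 41.900

Social marginal benefit = demand − MEC = 145.345 - 1.783Q.
Set SMB = MC: 145.345 - 1.783Q = 52.075 + 0.443Q → Q* = 41.9003.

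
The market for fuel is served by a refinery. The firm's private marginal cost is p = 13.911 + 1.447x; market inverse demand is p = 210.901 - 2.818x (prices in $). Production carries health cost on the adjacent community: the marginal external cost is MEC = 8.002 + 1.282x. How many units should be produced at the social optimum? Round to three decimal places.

Social marginal cost = private MC + MEC = 21.913 + 2.729x.
Set SMC = demand: 21.913 + 2.729x = 210.901 - 2.818x → x* = 34.0703.

x* = 34.070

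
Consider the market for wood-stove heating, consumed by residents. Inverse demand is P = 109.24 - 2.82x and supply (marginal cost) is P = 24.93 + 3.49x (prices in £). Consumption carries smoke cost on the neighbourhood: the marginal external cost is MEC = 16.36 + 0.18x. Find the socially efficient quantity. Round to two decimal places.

x* = 10.47

Social marginal benefit = demand − MEC = 92.88 - 3.00x.
Set SMB = MC: 92.88 - 3.00x = 24.93 + 3.49x → x* = 10.4700.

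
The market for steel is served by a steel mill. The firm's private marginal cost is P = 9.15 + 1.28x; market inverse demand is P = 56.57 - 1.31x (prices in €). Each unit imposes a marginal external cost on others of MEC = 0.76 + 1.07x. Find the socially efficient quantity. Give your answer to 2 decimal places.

Social marginal cost = private MC + MEC = 9.91 + 2.35x.
Set SMC = demand: 9.91 + 2.35x = 56.57 - 1.31x → x* = 12.7486.

x* = 12.75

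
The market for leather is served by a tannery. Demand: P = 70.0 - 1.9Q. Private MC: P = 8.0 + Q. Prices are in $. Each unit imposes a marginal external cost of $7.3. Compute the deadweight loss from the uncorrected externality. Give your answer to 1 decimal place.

DWL = $9.2

Market equilibrium (private): 8.0 + Q = 70.0 - 1.9Q → Q_m = 21.3793.
Social marginal cost = private MC + MEC = 15.3 + Q.
Set SMC = demand: 15.3 + Q = 70.0 - 1.9Q → Q* = 18.8621.
Between Q* and Q_m the wedge SMC − demand runs linearly from 0 to MEC(Q_m), so the loss is a triangle.
DWL = ½ × 2.5172 × 7.3000 = 9.1878.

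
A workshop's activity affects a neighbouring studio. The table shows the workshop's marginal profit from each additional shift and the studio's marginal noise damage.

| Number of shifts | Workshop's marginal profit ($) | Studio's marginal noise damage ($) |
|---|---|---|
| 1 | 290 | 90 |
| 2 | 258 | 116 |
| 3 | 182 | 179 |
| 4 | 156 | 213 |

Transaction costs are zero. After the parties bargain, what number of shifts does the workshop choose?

Bargaining reaches the level where marginal profit last exceeds marginal noise damage.
That holds through level 3 (182 ≥ 179) but not at 4 (156 < 213).

3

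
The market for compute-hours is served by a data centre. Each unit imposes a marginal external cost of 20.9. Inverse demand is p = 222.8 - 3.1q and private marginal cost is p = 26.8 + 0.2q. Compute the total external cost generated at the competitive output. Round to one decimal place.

Market equilibrium (private): 26.8 + 0.2q = 222.8 - 3.1q → q_m = 59.3939.
Total external cost = MEC × q_m = 20.9 × 59.3939 = 1241.3325.

1241.3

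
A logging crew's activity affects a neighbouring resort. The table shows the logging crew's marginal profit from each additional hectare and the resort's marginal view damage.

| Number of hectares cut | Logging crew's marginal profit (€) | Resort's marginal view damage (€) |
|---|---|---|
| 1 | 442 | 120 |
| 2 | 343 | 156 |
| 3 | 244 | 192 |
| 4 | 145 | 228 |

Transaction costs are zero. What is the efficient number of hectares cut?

Bargaining reaches the level where marginal profit last exceeds marginal view damage.
That holds through level 3 (244 ≥ 192) but not at 4 (145 < 228).

3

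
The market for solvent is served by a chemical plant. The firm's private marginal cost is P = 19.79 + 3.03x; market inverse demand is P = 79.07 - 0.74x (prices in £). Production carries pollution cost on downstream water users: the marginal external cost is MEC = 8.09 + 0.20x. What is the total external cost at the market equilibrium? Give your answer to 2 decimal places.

£151.93

Market equilibrium (private): 19.79 + 3.03x = 79.07 - 0.74x → x_m = 15.7241.
Total external cost = ∫₀^{x_m} (8.09 + 0.20x) dx = 8.09×15.7241 + ½×0.20×15.7241² = 151.9327.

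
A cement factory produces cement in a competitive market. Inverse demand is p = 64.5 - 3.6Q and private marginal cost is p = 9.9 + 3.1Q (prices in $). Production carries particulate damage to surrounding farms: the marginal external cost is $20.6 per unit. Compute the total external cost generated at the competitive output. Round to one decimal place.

Market equilibrium (private): 9.9 + 3.1Q = 64.5 - 3.6Q → Q_m = 8.1493.
Total external cost = MEC × Q_m = 20.6 × 8.1493 = 167.8756.

$167.9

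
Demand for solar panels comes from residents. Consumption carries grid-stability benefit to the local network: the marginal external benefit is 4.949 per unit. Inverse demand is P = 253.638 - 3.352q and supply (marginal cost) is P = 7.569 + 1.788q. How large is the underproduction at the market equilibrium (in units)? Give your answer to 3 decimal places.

0.963 units

Market equilibrium (private): 7.569 + 1.788q = 253.638 - 3.352q → q_m = 47.8733.
Social marginal benefit = demand + MEB = 258.587 - 3.352q.
Set SMB = MC: 258.587 - 3.352q = 7.569 + 1.788q → q* = 48.8362.
Gap = |47.8733 − 48.8362| = 0.9629.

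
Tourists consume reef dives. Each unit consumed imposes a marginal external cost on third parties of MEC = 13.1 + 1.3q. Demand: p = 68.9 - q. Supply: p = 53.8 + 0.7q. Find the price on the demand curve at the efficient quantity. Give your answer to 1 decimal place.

P = 68.2

Social marginal benefit = demand − MEC = 55.8 - 2.3q.
Set SMB = MC: 55.8 - 2.3q = 53.8 + 0.7q → q* = 0.6667.
Consumer price on the demand curve at q*: 68.9 − 1.0×0.6667 = 68.2333.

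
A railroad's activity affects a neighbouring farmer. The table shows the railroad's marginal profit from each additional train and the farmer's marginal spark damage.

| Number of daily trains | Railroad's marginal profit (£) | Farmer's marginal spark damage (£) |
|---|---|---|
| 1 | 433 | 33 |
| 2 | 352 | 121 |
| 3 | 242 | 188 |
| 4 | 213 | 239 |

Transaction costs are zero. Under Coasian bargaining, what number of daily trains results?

3

Bargaining reaches the level where marginal profit last exceeds marginal spark damage.
That holds through level 3 (242 ≥ 188) but not at 4 (213 < 239).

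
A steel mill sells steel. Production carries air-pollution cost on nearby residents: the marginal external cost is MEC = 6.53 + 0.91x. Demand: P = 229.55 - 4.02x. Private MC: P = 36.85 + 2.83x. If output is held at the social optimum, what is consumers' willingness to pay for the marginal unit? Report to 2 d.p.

Social marginal cost = private MC + MEC = 43.38 + 3.74x.
Set SMC = demand: 43.38 + 3.74x = 229.55 - 4.02x → x* = 23.9910.
Consumer price on the demand curve at x*: 229.55 − 4.02×23.9910 = 133.1062.

P = 133.11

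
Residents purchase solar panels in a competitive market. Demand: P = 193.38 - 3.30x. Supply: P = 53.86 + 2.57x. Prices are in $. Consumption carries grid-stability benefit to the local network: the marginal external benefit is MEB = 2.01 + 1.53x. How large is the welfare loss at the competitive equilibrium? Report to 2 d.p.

DWL = $169.66

Market equilibrium (private): 53.86 + 2.57x = 193.38 - 3.30x → x_m = 23.7683.
Social marginal benefit = demand + MEB = 195.39 - 1.77x.
Set SMB = MC: 195.39 - 1.77x = 53.86 + 2.57x → x* = 32.6106.
The loss is the area between SMB and MC from x* to x_m; with linear curves that's a triangle of height MEB(x_m).
DWL = ½ × 8.8423 × 38.3755 = 169.6638.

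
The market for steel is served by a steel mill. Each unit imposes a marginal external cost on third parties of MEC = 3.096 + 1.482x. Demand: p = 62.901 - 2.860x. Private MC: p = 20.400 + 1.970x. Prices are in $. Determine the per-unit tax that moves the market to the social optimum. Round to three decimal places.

tax = $12.348 per unit

Social marginal cost = private MC + MEC = 23.496 + 3.452x.
Set SMC = demand: 23.496 + 3.452x = 62.901 - 2.860x → x* = 6.2429.
The Pigouvian tax equals MEC at x*: 3.096 + 1.482×6.2429 = 12.3480.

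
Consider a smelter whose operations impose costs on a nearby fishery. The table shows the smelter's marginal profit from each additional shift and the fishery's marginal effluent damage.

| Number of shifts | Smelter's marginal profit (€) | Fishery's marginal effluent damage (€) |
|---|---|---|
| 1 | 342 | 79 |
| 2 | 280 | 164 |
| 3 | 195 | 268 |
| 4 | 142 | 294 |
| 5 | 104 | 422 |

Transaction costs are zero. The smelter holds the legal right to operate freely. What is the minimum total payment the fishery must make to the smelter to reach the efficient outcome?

Left alone the smelter would choose level 5 (marginal profit stays positive).
Efficient level: k* = 2 (marginal profit ≥ marginal effluent damage through 2).
The fishery must at least cover the smelter's forgone profit from cutting 5→2: 195 + 142 + 104 = 441.

€441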